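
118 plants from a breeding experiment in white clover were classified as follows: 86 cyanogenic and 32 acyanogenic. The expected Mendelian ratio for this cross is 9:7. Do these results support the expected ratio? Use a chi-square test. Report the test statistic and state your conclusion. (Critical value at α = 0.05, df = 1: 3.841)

Total ratio parts = 16. Expected numbers out of 118:
  cyanogenic: 118 × 9/16 = 66.375
  acyanogenic: 118 × 7/16 = 51.625
χ² = Σ (O − E)² / E
  cyanogenic: (86 − 66.375)² / 66.375 = 5.8025
  acyanogenic: (32 − 51.625)² / 51.625 = 7.4604
χ² = 5.8025 + 7.4604 = 13.2629 ≈ 13.263
Degrees of freedom = 2 − 1 = 1; critical value at α = 0.05 is 3.841.
Since 13.263 > 3.841, we reject the null hypothesis — the data do not fit the 9:7 ratio.

13.263; not consistent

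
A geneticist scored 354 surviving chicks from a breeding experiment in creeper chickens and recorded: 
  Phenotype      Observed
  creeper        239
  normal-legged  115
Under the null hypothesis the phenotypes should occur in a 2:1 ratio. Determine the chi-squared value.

Total ratio parts = 3. Expected numbers out of 354:
  creeper: 354 × 2/3 = 236
  normal-legged: 354 × 1/3 = 118
χ² = Σ (O − E)² / E
  creeper: (239 − 236)² / 236 = 0.0381
  normal-legged: (115 − 118)² / 118 = 0.0763
χ² = 0.0381 + 0.0763 = 0.1144 ≈ 0.114

0.114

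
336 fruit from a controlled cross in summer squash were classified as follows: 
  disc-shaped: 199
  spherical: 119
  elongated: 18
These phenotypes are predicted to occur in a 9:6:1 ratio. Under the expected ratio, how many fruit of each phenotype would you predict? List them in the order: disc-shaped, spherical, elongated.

Expected counts for N = 336 under a 9:6:1 ratio (total parts = 16):
  disc-shaped: 336 × 9/16 = 189
  spherical: 336 × 6/16 = 126
  elongated: 336 × 1/16 = 21

189, 126, 21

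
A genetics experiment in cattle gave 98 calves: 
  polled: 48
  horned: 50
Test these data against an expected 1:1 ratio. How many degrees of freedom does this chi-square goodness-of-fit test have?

A goodness-of-fit test with 2 phenotype classes has df = 2 − 1 = 1.

1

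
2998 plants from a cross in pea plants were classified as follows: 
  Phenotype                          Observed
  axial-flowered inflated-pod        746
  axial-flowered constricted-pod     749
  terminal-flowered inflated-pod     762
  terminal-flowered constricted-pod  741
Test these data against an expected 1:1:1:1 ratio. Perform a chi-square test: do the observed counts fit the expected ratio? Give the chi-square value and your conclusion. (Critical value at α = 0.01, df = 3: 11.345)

0.322; consistent

The 1:1:1:1 ratio has 4 parts, so with N = 2998 the expected counts are:
  axial-flowered inflated-pod: 2998 × 1/4 = 749.5
  axial-flowered constricted-pod: 2998 × 1/4 = 749.5
  terminal-flowered inflated-pod: 2998 × 1/4 = 749.5
  terminal-flowered constricted-pod: 2998 × 1/4 = 749.5
χ² = Σ (O − E)² / E
  axial-flowered inflated-pod: (746 − 749.5)² / 749.5 = 0.0163
  axial-flowered constricted-pod: (749 − 749.5)² / 749.5 = 0.0003
  terminal-flowered inflated-pod: (762 − 749.5)² / 749.5 = 0.2085
  terminal-flowered constricted-pod: (741 − 749.5)² / 749.5 = 0.0964
χ² = 0.0163 + 0.0003 + 0.2085 + 0.0964 = 0.3215 ≈ 0.322
Degrees of freedom = 4 − 1 = 3; critical value at α = 0.01 is 11.345.
Since 0.322 < 11.345, we fail to reject the null hypothesis — the data are consistent with the 1:1:1:1 ratio.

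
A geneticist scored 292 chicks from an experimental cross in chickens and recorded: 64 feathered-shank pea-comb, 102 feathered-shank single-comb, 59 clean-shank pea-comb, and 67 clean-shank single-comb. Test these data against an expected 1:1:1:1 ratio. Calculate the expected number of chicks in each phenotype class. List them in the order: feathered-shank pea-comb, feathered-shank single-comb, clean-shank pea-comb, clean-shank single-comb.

73, 73, 73, 73

The 1:1:1:1 ratio has 4 parts, so with N = 292 the expected counts are:
  feathered-shank pea-comb: 292 × 1/4 = 73
  feathered-shank single-comb: 292 × 1/4 = 73
  clean-shank pea-comb: 292 × 1/4 = 73
  clean-shank single-comb: 292 × 1/4 = 73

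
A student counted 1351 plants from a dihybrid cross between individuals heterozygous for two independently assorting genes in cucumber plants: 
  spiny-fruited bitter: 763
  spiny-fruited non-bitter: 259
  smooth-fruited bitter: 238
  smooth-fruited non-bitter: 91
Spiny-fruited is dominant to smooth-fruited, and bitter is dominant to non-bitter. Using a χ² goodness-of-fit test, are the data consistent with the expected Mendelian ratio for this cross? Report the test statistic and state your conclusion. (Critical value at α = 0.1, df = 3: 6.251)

1.576; consistent

A dihybrid F₂ with independent assortment and complete dominance at both loci gives a 9:3:3:1 phenotypic ratio.
Under the 9:3:3:1 hypothesis (Σ ratio = 16, N = 1351):
  spiny-fruited bitter: 1351 × 9/16 = 759.9375
  spiny-fruited non-bitter: 1351 × 3/16 = 253.3125
  smooth-fruited bitter: 1351 × 3/16 = 253.3125
  smooth-fruited non-bitter: 1351 × 1/16 = 84.4375
χ² = Σ (O − E)² / E
  spiny-fruited bitter: (763 − 759.9375)² / 759.9375 = 0.0123
  spiny-fruited non-bitter: (259 − 253.3125)² / 253.3125 = 0.1277
  smooth-fruited bitter: (238 − 253.3125)² / 253.3125 = 0.9256
  smooth-fruited non-bitter: (91 − 84.4375)² / 84.4375 = 0.5100
χ² = 0.0123 + 0.1277 + 0.9256 + 0.5100 = 1.5756 ≈ 1.576
Degrees of freedom = 4 − 1 = 3; critical value at α = 0.1 is 6.251.
Since 1.576 < 6.251, we fail to reject the null hypothesis — the data are consistent with the 9:3:3:1 ratio.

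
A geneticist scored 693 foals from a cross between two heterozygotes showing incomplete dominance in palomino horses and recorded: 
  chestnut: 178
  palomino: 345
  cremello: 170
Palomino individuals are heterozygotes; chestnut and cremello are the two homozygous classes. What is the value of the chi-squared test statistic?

With incomplete dominance, a heterozygote × heterozygote cross gives a 1:2:1 phenotypic ratio.
The 1:2:1 ratio has 4 parts, so with N = 693 the expected counts are:
  chestnut: 693 × 1/4 = 173.25
  palomino: 693 × 2/4 = 346.5
  cremello: 693 × 1/4 = 173.25
χ² = Σ (O − E)² / E
  chestnut: (178 − 173.25)² / 173.25 = 0.1302
  palomino: (345 − 346.5)² / 346.5 = 0.0065
  cremello: (170 − 173.25)² / 173.25 = 0.0610
χ² = 0.1302 + 0.0065 + 0.0610 = 0.1977 ≈ 0.198

0.198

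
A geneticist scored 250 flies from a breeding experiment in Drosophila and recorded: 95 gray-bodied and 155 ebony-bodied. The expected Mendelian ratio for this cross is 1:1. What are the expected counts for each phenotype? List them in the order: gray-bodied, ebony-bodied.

The 1:1 ratio has 2 parts, so with N = 250 the expected counts are:
  gray-bodied: 250 × 1/2 = 125
  ebony-bodied: 250 × 1/2 = 125

125, 125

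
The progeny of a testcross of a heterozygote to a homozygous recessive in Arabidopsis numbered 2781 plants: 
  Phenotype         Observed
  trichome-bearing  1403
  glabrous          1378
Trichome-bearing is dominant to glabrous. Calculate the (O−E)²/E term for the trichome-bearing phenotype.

0.112

A testcross of a heterozygote (Aa × aa) gives a 1:1 phenotypic ratio.
Under the 1:1 hypothesis (Σ ratio = 2, N = 2781):
  trichome-bearing: 2781 × 1/2 = 1390.5
  glabrous: 2781 × 1/2 = 1390.5
Contribution of trichome-bearing: (1403 − 1390.5)² / 1390.5 = 0.1124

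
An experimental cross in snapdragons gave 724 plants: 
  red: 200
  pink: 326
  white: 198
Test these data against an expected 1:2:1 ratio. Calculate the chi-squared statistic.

7.171

The 1:2:1 ratio has 4 parts, so with N = 724 the expected counts are:
  red: 724 × 1/4 = 181
  pink: 724 × 2/4 = 362
  white: 724 × 1/4 = 181
χ² = Σ (O − E)² / E
  red: (200 − 181)² / 181 = 1.9945
  pink: (326 − 362)² / 362 = 3.5801
  white: (198 − 181)² / 181 = 1.5967
χ² = 1.9945 + 3.5801 + 1.5967 = 7.1713 ≈ 7.171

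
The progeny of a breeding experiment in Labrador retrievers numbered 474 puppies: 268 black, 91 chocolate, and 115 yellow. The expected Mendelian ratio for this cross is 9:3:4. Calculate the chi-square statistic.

0.161

Total ratio parts = 16. Expected numbers out of 474:
  black: 474 × 9/16 = 266.625
  chocolate: 474 × 3/16 = 88.875
  yellow: 474 × 4/16 = 118.5
χ² = Σ (O − E)² / E
  black: (268 − 266.625)² / 266.625 = 0.0071
  chocolate: (91 − 88.875)² / 88.875 = 0.0508
  yellow: (115 − 118.5)² / 118.5 = 0.1034
χ² = 0.0071 + 0.0508 + 0.1034 = 0.1613 ≈ 0.161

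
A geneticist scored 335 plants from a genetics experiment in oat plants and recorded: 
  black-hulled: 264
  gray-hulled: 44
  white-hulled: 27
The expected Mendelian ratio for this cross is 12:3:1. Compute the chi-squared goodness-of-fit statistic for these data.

8.037

Under the 12:3:1 hypothesis (Σ ratio = 16, N = 335):
  black-hulled: 335 × 12/16 = 251.25
  gray-hulled: 335 × 3/16 = 62.8125
  white-hulled: 335 × 1/16 = 20.9375
χ² = Σ (O − E)² / E
  black-hulled: (264 − 251.25)² / 251.25 = 0.6470
  gray-hulled: (44 − 62.8125)² / 62.8125 = 5.6344
  white-hulled: (27 − 20.9375)² / 20.9375 = 1.7554
χ² = 0.6470 + 5.6344 + 1.7554 = 8.0368 ≈ 8.037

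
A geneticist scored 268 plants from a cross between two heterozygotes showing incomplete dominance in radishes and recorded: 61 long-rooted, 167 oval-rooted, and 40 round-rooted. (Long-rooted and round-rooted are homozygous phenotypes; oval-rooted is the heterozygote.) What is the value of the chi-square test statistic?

19.545

With incomplete dominance, a heterozygote × heterozygote cross gives a 1:2:1 phenotypic ratio.
Total ratio parts = 4. Expected numbers out of 268:
  long-rooted: 268 × 1/4 = 67
  oval-rooted: 268 × 2/4 = 134
  round-rooted: 268 × 1/4 = 67
χ² = Σ (O − E)² / E
  long-rooted: (61 − 67)² / 67 = 0.5373
  oval-rooted: (167 − 134)² / 134 = 8.1269
  round-rooted: (40 − 67)² / 67 = 10.8806
χ² = 0.5373 + 8.1269 + 10.8806 = 19.5448 ≈ 19.545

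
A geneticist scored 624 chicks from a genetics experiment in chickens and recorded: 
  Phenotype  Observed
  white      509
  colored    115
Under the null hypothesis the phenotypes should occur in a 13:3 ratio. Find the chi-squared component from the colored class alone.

Expected counts for N = 624 under a 13:3 ratio (total parts = 16):
  white: 624 × 13/16 = 507
  colored: 624 × 3/16 = 117
Contribution of colored: (115 − 117)² / 117 = 0.0342

0.034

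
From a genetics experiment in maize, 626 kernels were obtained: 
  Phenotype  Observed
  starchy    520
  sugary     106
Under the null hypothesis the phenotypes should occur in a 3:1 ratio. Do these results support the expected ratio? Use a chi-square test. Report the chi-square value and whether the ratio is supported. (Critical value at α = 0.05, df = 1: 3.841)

21.727; not consistent

Total ratio parts = 4. Expected numbers out of 626:
  starchy: 626 × 3/4 = 469.5
  sugary: 626 × 1/4 = 156.5
χ² = Σ (O − E)² / E
  starchy: (520 − 469.5)² / 469.5 = 5.4318
  sugary: (106 − 156.5)² / 156.5 = 16.2955
χ² = 5.4318 + 16.2955 = 21.7273 ≈ 21.727
Degrees of freedom = 2 − 1 = 1; critical value at α = 0.05 is 3.841.
Since 21.727 > 3.841, we reject the null hypothesis — the data do not fit the 3:1 ratio.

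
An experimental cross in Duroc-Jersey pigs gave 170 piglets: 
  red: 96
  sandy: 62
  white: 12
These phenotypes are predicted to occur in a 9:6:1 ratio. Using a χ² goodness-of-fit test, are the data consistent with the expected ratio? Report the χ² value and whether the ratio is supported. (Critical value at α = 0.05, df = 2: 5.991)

Total ratio parts = 16. Expected numbers out of 170:
  red: 170 × 9/16 = 95.625
  sandy: 170 × 6/16 = 63.75
  white: 170 × 1/16 = 10.625
χ² = Σ (O − E)² / E
  red: (96 − 95.625)² / 95.625 = 0.0015
  sandy: (62 − 63.75)² / 63.75 = 0.0480
  white: (12 − 10.625)² / 10.625 = 0.1779
χ² = 0.0015 + 0.0480 + 0.1779 = 0.2274 ≈ 0.227
Degrees of freedom = 3 − 1 = 2; critical value at α = 0.05 is 5.991.
Since 0.227 < 5.991, we fail to reject the null hypothesis — the data are consistent with the 9:6:1 ratio.

0.227; consistent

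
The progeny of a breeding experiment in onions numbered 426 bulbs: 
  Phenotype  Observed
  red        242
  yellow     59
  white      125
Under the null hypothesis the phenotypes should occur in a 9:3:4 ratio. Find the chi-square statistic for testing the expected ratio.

The 9:3:4 ratio has 16 parts, so with N = 426 the expected counts are:
  red: 426 × 9/16 = 239.625
  yellow: 426 × 3/16 = 79.875
  white: 426 × 4/16 = 106.5
χ² = Σ (O − E)² / E
  red: (242 − 239.625)² / 239.625 = 0.0235
  yellow: (59 − 79.875)² / 79.875 = 5.4556
  white: (125 − 106.5)² / 106.5 = 3.2136
χ² = 0.0235 + 5.4556 + 3.2136 = 8.6927 ≈ 8.693

8.693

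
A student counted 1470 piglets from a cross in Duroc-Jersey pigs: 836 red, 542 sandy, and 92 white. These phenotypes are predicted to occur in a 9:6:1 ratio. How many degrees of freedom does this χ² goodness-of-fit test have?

2

A goodness-of-fit test with 3 phenotype classes has df = 3 − 1 = 2.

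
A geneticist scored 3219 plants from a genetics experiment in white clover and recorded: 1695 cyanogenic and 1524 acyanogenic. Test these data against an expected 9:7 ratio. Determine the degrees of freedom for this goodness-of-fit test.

A goodness-of-fit test with 2 phenotype classes has df = 2 − 1 = 1.

1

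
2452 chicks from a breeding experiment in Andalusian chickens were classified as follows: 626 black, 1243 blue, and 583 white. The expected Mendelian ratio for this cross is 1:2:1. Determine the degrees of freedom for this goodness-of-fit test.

2

A goodness-of-fit test with 3 phenotype classes has df = 3 − 1 = 2.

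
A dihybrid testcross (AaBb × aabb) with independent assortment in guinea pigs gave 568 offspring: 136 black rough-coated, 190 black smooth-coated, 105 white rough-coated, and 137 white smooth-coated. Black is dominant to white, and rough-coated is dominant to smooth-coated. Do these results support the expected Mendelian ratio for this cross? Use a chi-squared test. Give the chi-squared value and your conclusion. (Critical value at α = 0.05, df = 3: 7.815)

26.296; not consistent

A dihybrid testcross with independent assortment gives a 1:1:1:1 ratio.
Expected counts for N = 568 under a 1:1:1:1 ratio (total parts = 4):
  black rough-coated: 568 × 1/4 = 142
  black smooth-coated: 568 × 1/4 = 142
  white rough-coated: 568 × 1/4 = 142
  white smooth-coated: 568 × 1/4 = 142
χ² = Σ (O − E)² / E
  black rough-coated: (136 − 142)² / 142 = 0.2535
  black smooth-coated: (190 − 142)² / 142 = 16.2254
  white rough-coated: (105 − 142)² / 142 = 9.6408
  white smooth-coated: (137 − 142)² / 142 = 0.1761
χ² = 0.2535 + 16.2254 + 9.6408 + 0.1761 = 26.2958 ≈ 26.296
Degrees of freedom = 4 − 1 = 3; critical value at α = 0.05 is 7.815.
Since 26.296 > 7.815, we reject the null hypothesis — the data do not fit the 1:1:1:1 ratio.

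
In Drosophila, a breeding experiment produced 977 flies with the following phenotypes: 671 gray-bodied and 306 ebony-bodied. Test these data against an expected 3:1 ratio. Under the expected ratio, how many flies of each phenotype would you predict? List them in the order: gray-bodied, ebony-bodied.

Expected counts for N = 977 under a 3:1 ratio (total parts = 4):
  gray-bodied: 977 × 3/4 = 732.75
  ebony-bodied: 977 × 1/4 = 244.25

732.75, 244.25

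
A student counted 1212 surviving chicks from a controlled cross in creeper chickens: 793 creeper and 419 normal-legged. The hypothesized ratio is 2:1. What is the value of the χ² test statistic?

Expected counts for N = 1212 under a 2:1 ratio (total parts = 3):
  creeper: 1212 × 2/3 = 808
  normal-legged: 1212 × 1/3 = 404
χ² = Σ (O − E)² / E
  creeper: (793 − 808)² / 808 = 0.2785
  normal-legged: (419 − 404)² / 404 = 0.5569
χ² = 0.2785 + 0.5569 = 0.8354 ≈ 0.835

0.835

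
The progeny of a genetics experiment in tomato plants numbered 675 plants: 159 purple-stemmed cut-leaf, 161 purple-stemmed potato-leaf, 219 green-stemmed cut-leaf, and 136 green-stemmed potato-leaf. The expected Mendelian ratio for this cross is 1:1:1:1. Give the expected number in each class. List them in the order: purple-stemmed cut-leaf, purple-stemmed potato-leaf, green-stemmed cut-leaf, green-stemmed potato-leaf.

Expected counts for N = 675 under a 1:1:1:1 ratio (total parts = 4):
  purple-stemmed cut-leaf: 675 × 1/4 = 168.75
  purple-stemmed potato-leaf: 675 × 1/4 = 168.75
  green-stemmed cut-leaf: 675 × 1/4 = 168.75
  green-stemmed potato-leaf: 675 × 1/4 = 168.75

168.75, 168.75, 168.75, 168.75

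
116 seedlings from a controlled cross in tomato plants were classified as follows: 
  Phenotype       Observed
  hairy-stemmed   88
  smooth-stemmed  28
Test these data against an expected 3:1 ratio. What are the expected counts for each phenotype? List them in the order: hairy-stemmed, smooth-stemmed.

87, 29

Expected counts for N = 116 under a 3:1 ratio (total parts = 4):
  hairy-stemmed: 116 × 3/4 = 87
  smooth-stemmed: 116 × 1/4 = 29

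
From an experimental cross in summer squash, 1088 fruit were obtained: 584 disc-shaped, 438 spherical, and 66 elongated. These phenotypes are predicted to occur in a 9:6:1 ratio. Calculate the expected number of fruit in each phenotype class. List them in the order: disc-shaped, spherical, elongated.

Total ratio parts = 16. Expected numbers out of 1088:
  disc-shaped: 1088 × 9/16 = 612
  spherical: 1088 × 6/16 = 408
  elongated: 1088 × 1/16 = 68

612, 408, 68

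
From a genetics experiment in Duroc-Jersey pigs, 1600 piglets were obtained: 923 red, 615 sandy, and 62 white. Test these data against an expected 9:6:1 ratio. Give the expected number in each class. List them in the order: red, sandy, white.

900, 600, 100

Expected counts for N = 1600 under a 9:6:1 ratio (total parts = 16):
  red: 1600 × 9/16 = 900
  sandy: 1600 × 6/16 = 600
  white: 1600 × 1/16 = 100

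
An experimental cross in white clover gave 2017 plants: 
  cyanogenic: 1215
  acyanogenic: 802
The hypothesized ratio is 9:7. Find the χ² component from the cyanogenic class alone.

Under the 9:7 hypothesis (Σ ratio = 16, N = 2017):
  cyanogenic: 2017 × 9/16 = 1134.5625
  acyanogenic: 2017 × 7/16 = 882.4375
Contribution of cyanogenic: (1215 − 1134.5625)² / 1134.5625 = 5.7028

5.703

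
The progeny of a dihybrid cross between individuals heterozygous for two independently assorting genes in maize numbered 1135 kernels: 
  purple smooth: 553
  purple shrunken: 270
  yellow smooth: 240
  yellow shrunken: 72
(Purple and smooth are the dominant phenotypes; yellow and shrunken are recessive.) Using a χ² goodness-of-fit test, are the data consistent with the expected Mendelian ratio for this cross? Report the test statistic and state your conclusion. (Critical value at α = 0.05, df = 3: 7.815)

A dihybrid F₂ with independent assortment and complete dominance at both loci gives a 9:3:3:1 phenotypic ratio.
Under the 9:3:3:1 hypothesis (Σ ratio = 16, N = 1135):
  purple smooth: 1135 × 9/16 = 638.4375
  purple shrunken: 1135 × 3/16 = 212.8125
  yellow smooth: 1135 × 3/16 = 212.8125
  yellow shrunken: 1135 × 1/16 = 70.9375
χ² = Σ (O − E)² / E
  purple smooth: (553 − 638.4375)² / 638.4375 = 11.4335
  purple shrunken: (270 − 212.8125)² / 212.8125 = 15.3676
  yellow smooth: (240 − 212.8125)² / 212.8125 = 3.4733
  yellow shrunken: (72 − 70.9375)² / 70.9375 = 0.0159
χ² = 11.4335 + 15.3676 + 3.4733 + 0.0159 = 30.2903 ≈ 30.290
Degrees of freedom = 4 − 1 = 3; critical value at α = 0.05 is 7.815.
Since 30.290 > 7.815, we reject the null hypothesis — the data do not fit the 9:3:3:1 ratio.

30.290; not consistent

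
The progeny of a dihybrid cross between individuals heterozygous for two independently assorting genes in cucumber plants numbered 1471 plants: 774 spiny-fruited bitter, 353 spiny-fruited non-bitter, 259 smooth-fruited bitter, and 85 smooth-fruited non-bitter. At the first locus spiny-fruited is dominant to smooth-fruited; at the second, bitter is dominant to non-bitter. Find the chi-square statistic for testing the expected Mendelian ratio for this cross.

26.601

A dihybrid F₂ with independent assortment and complete dominance at both loci gives a 9:3:3:1 phenotypic ratio.
Expected counts for N = 1471 under a 9:3:3:1 ratio (total parts = 16):
  spiny-fruited bitter: 1471 × 9/16 = 827.4375
  spiny-fruited non-bitter: 1471 × 3/16 = 275.8125
  smooth-fruited bitter: 1471 × 3/16 = 275.8125
  smooth-fruited non-bitter: 1471 × 1/16 = 91.9375
χ² = Σ (O − E)² / E
  spiny-fruited bitter: (774 − 827.4375)² / 827.4375 = 3.4511
  spiny-fruited non-bitter: (353 − 275.8125)² / 275.8125 = 21.6013
  smooth-fruited bitter: (259 − 275.8125)² / 275.8125 = 1.0248
  smooth-fruited non-bitter: (85 − 91.9375)² / 91.9375 = 0.5235
χ² = 3.4511 + 21.6013 + 1.0248 + 0.5235 = 26.6007 ≈ 26.601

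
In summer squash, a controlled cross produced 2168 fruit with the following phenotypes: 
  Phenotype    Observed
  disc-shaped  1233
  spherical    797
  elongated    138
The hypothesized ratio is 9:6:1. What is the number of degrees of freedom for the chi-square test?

2

A goodness-of-fit test with 3 phenotype classes has df = 3 − 1 = 2.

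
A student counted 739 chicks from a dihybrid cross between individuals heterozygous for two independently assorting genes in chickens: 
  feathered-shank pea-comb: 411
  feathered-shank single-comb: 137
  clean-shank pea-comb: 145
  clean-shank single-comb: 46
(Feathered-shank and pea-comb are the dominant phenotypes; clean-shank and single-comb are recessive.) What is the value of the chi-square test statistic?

A dihybrid F₂ with independent assortment and complete dominance at both loci gives a 9:3:3:1 phenotypic ratio.
The 9:3:3:1 ratio has 16 parts, so with N = 739 the expected counts are:
  feathered-shank pea-comb: 739 × 9/16 = 415.6875
  feathered-shank single-comb: 739 × 3/16 = 138.5625
  clean-shank pea-comb: 739 × 3/16 = 138.5625
  clean-shank single-comb: 739 × 1/16 = 46.1875
χ² = Σ (O − E)² / E
  feathered-shank pea-comb: (411 − 415.6875)² / 415.6875 = 0.0529
  feathered-shank single-comb: (137 − 138.5625)² / 138.5625 = 0.0176
  clean-shank pea-comb: (145 − 138.5625)² / 138.5625 = 0.2991
  clean-shank single-comb: (46 − 46.1875)² / 46.1875 = 0.0008
χ² = 0.0529 + 0.0176 + 0.2991 + 0.0008 = 0.3704 ≈ 0.370

0.370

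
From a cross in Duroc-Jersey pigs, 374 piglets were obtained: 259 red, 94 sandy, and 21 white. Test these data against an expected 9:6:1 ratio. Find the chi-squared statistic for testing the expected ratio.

26.732

Total ratio parts = 16. Expected numbers out of 374:
  red: 374 × 9/16 = 210.375
  sandy: 374 × 6/16 = 140.25
  white: 374 × 1/16 = 23.375
χ² = Σ (O − E)² / E
  red: (259 − 210.375)² / 210.375 = 11.2389
  sandy: (94 − 140.25)² / 140.25 = 15.2518
  white: (21 − 23.375)² / 23.375 = 0.2413
χ² = 11.2389 + 15.2518 + 0.2413 = 26.732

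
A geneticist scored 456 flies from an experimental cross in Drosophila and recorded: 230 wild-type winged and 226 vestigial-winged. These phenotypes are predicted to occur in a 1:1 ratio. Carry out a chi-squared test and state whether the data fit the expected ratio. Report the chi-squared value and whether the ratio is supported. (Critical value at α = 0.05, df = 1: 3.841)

0.035; consistent

Expected counts for N = 456 under a 1:1 ratio (total parts = 2):
  wild-type winged: 456 × 1/2 = 228
  vestigial-winged: 456 × 1/2 = 228
χ² = Σ (O − E)² / E
  wild-type winged: (230 − 228)² / 228 = 0.0175
  vestigial-winged: (226 − 228)² / 228 = 0.0175
χ² = 0.0175 + 0.0175 = 0.035
Degrees of freedom = 2 − 1 = 1; critical value at α = 0.05 is 3.841.
Since 0.035 < 3.841, we fail to reject the null hypothesis — the data are consistent with the 1:1 ratio.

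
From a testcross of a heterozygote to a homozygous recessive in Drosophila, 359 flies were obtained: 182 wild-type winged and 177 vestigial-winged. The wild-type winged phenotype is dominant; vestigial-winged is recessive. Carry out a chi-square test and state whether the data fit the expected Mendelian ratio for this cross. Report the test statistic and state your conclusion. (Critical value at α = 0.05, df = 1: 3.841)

0.070; consistent

A testcross of a heterozygote (Aa × aa) gives a 1:1 phenotypic ratio.
The 1:1 ratio has 2 parts, so with N = 359 the expected counts are:
  wild-type winged: 359 × 1/2 = 179.5
  vestigial-winged: 359 × 1/2 = 179.5
χ² = Σ (O − E)² / E
  wild-type winged: (182 − 179.5)² / 179.5 = 0.0348
  vestigial-winged: (177 − 179.5)² / 179.5 = 0.0348
χ² = 0.0348 + 0.0348 = 0.0696 ≈ 0.070
Degrees of freedom = 2 − 1 = 1; critical value at α = 0.05 is 3.841.
Since 0.070 < 3.841, we fail to reject the null hypothesis — the data are consistent with the 1:1 ratio.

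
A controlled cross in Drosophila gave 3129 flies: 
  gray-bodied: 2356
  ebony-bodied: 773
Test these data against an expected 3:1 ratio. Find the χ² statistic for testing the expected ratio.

0.146

Expected counts for N = 3129 under a 3:1 ratio (total parts = 4):
  gray-bodied: 3129 × 3/4 = 2346.75
  ebony-bodied: 3129 × 1/4 = 782.25
χ² = Σ (O − E)² / E
  gray-bodied: (2356 − 2346.75)² / 2346.75 = 0.0365
  ebony-bodied: (773 − 782.25)² / 782.25 = 0.1094
χ² = 0.0365 + 0.1094 = 0.1459 ≈ 0.146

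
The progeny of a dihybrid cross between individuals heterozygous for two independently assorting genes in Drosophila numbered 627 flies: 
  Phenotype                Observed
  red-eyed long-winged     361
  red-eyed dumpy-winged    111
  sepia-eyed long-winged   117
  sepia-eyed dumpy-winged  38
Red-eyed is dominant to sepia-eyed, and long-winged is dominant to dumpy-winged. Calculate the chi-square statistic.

A dihybrid F₂ with independent assortment and complete dominance at both loci gives a 9:3:3:1 phenotypic ratio.
The 9:3:3:1 ratio has 16 parts, so with N = 627 the expected counts are:
  red-eyed long-winged: 627 × 9/16 = 352.6875
  red-eyed dumpy-winged: 627 × 3/16 = 117.5625
  sepia-eyed long-winged: 627 × 3/16 = 117.5625
  sepia-eyed dumpy-winged: 627 × 1/16 = 39.1875
χ² = Σ (O − E)² / E
  red-eyed long-winged: (361 − 352.6875)² / 352.6875 = 0.1959
  red-eyed dumpy-winged: (111 − 117.5625)² / 117.5625 = 0.3663
  sepia-eyed long-winged: (117 − 117.5625)² / 117.5625 = 0.0027
  sepia-eyed dumpy-winged: (38 − 39.1875)² / 39.1875 = 0.0360
χ² = 0.1959 + 0.3663 + 0.0027 + 0.0360 = 0.6009 ≈ 0.601

0.601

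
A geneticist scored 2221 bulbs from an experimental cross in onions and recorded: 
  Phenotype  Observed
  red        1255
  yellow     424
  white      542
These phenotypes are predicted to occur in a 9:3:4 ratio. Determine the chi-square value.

Total ratio parts = 16. Expected numbers out of 2221:
  red: 2221 × 9/16 = 1249.3125
  yellow: 2221 × 3/16 = 416.4375
  white: 2221 × 4/16 = 555.25
χ² = Σ (O − E)² / E
  red: (1255 − 1249.3125)² / 1249.3125 = 0.0259
  yellow: (424 − 416.4375)² / 416.4375 = 0.1373
  white: (542 − 555.25)² / 555.25 = 0.3162
χ² = 0.0259 + 0.1373 + 0.3162 = 0.4794 ≈ 0.479

0.479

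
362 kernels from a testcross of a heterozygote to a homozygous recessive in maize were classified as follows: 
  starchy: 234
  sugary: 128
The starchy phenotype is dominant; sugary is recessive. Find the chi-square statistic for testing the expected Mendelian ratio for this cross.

31.039

A testcross of a heterozygote (Aa × aa) gives a 1:1 phenotypic ratio.
Total ratio parts = 2. Expected numbers out of 362:
  starchy: 362 × 1/2 = 181
  sugary: 362 × 1/2 = 181
χ² = Σ (O − E)² / E
  starchy: (234 − 181)² / 181 = 15.5193
  sugary: (128 − 181)² / 181 = 15.5193
χ² = 15.5193 + 15.5193 = 31.0386 ≈ 31.039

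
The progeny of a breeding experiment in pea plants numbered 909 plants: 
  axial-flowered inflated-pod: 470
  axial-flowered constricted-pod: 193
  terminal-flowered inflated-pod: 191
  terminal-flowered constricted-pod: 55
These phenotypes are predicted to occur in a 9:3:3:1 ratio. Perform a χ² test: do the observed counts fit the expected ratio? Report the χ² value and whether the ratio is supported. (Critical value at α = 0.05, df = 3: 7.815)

Total ratio parts = 16. Expected numbers out of 909:
  axial-flowered inflated-pod: 909 × 9/16 = 511.3125
  axial-flowered constricted-pod: 909 × 3/16 = 170.4375
  terminal-flowered inflated-pod: 909 × 3/16 = 170.4375
  terminal-flowered constricted-pod: 909 × 1/16 = 56.8125
χ² = Σ (O − E)² / E
  axial-flowered inflated-pod: (470 − 511.3125)² / 511.3125 = 3.3379
  axial-flowered constricted-pod: (193 − 170.4375)² / 170.4375 = 2.9868
  terminal-flowered inflated-pod: (191 − 170.4375)² / 170.4375 = 2.4808
  terminal-flowered constricted-pod: (55 − 56.8125)² / 56.8125 = 0.0578
χ² = 3.3379 + 2.9868 + 2.4808 + 0.0578 = 8.8633 ≈ 8.863
Degrees of freedom = 4 − 1 = 3; critical value at α = 0.05 is 7.815.
Since 8.863 > 7.815, we reject the null hypothesis — the data do not fit the 9:3:3:1 ratio.

8.863; not consistent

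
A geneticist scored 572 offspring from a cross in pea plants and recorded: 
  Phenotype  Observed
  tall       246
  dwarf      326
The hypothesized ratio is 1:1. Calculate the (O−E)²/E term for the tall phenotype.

Total ratio parts = 2. Expected numbers out of 572:
  tall: 572 × 1/2 = 286
  dwarf: 572 × 1/2 = 286
Contribution of tall: (246 − 286)² / 286 = 5.5944

5.594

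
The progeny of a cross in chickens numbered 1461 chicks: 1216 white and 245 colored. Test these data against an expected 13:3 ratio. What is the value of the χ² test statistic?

3.762

Total ratio parts = 16. Expected numbers out of 1461:
  white: 1461 × 13/16 = 1187.0625
  colored: 1461 × 3/16 = 273.9375
χ² = Σ (O − E)² / E
  white: (1216 − 1187.0625)² / 1187.0625 = 0.7054
  colored: (245 − 273.9375)² / 273.9375 = 3.0568
χ² = 0.7054 + 3.0568 = 3.7622 ≈ 3.762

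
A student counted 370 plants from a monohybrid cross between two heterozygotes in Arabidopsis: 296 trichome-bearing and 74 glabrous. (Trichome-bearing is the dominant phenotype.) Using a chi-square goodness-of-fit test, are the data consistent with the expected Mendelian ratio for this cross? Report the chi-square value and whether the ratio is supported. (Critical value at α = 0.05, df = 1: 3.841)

4.933; not consistent

For a monohybrid cross between heterozygotes with complete dominance, the expected phenotypic ratio is 3:1.
Total ratio parts = 4. Expected numbers out of 370:
  trichome-bearing: 370 × 3/4 = 277.5
  glabrous: 370 × 1/4 = 92.5
χ² = Σ (O − E)² / E
  trichome-bearing: (296 − 277.5)² / 277.5 = 1.2333
  glabrous: (74 − 92.5)² / 92.5 = 3.7000
χ² = 1.2333 + 3.7000 = 4.9333 ≈ 4.933
Degrees of freedom = 2 − 1 = 1; critical value at α = 0.05 is 3.841.
Since 4.933 > 3.841, we reject the null hypothesis — the data do not fit the 3:1 ratio.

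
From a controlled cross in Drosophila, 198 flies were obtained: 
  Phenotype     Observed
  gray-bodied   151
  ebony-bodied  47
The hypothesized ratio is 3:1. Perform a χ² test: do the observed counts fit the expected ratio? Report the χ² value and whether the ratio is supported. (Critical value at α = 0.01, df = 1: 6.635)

Expected counts for N = 198 under a 3:1 ratio (total parts = 4):
  gray-bodied: 198 × 3/4 = 148.5
  ebony-bodied: 198 × 1/4 = 49.5
χ² = Σ (O − E)² / E
  gray-bodied: (151 − 148.5)² / 148.5 = 0.0421
  ebony-bodied: (47 − 49.5)² / 49.5 = 0.1263
χ² = 0.0421 + 0.1263 = 0.1684 ≈ 0.168
Degrees of freedom = 2 − 1 = 1; critical value at α = 0.01 is 6.635.
Since 0.168 < 6.635, we fail to reject the null hypothesis — the data are consistent with the 3:1 ratio.

0.168; consistent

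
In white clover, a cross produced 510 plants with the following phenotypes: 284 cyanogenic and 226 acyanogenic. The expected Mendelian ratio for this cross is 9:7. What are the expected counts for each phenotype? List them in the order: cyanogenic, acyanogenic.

286.875, 223.125

The 9:7 ratio has 16 parts, so with N = 510 the expected counts are:
  cyanogenic: 510 × 9/16 = 286.875
  acyanogenic: 510 × 7/16 = 223.125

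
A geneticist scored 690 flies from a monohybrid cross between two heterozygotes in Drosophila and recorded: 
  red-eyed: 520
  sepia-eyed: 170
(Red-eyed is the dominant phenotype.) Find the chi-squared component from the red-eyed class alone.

For a monohybrid cross between heterozygotes with complete dominance, the expected phenotypic ratio is 3:1.
The 3:1 ratio has 4 parts, so with N = 690 the expected counts are:
  red-eyed: 690 × 3/4 = 517.5
  sepia-eyed: 690 × 1/4 = 172.5
Contribution of red-eyed: (520 − 517.5)² / 517.5 = 0.0121

0.012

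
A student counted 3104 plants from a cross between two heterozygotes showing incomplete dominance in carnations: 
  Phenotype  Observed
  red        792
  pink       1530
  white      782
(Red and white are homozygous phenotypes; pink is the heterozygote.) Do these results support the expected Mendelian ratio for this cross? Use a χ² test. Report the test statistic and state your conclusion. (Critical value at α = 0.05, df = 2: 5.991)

With incomplete dominance, a heterozygote × heterozygote cross gives a 1:2:1 phenotypic ratio.
The 1:2:1 ratio has 4 parts, so with N = 3104 the expected counts are:
  red: 3104 × 1/4 = 776
  pink: 3104 × 2/4 = 1552
  white: 3104 × 1/4 = 776
χ² = Σ (O − E)² / E
  red: (792 − 776)² / 776 = 0.3299
  pink: (1530 − 1552)² / 1552 = 0.3119
  white: (782 − 776)² / 776 = 0.0464
χ² = 0.3299 + 0.3119 + 0.0464 = 0.6882 ≈ 0.688
Degrees of freedom = 3 − 1 = 2; critical value at α = 0.05 is 5.991.
Since 0.688 < 5.991, we fail to reject the null hypothesis — the data are consistent with the 1:2:1 ratio.

0.688; consistent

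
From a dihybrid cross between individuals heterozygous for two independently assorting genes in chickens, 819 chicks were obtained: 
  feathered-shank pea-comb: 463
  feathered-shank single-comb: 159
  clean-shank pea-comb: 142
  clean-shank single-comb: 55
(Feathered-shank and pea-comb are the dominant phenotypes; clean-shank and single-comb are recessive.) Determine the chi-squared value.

1.359

A dihybrid F₂ with independent assortment and complete dominance at both loci gives a 9:3:3:1 phenotypic ratio.
The 9:3:3:1 ratio has 16 parts, so with N = 819 the expected counts are:
  feathered-shank pea-comb: 819 × 9/16 = 460.6875
  feathered-shank single-comb: 819 × 3/16 = 153.5625
  clean-shank pea-comb: 819 × 3/16 = 153.5625
  clean-shank single-comb: 819 × 1/16 = 51.1875
χ² = Σ (O − E)² / E
  feathered-shank pea-comb: (463 − 460.6875)² / 460.6875 = 0.0116
  feathered-shank single-comb: (159 − 153.5625)² / 153.5625 = 0.1925
  clean-shank pea-comb: (142 − 153.5625)² / 153.5625 = 0.8706
  clean-shank single-comb: (55 − 51.1875)² / 51.1875 = 0.2840
χ² = 0.0116 + 0.1925 + 0.8706 + 0.2840 = 1.3587 ≈ 1.359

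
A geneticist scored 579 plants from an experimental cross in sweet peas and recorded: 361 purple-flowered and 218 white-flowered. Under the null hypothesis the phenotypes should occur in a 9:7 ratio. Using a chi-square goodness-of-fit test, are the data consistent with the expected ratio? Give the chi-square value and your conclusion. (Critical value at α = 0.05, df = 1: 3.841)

8.751; not consistent

Total ratio parts = 16. Expected numbers out of 579:
  purple-flowered: 579 × 9/16 = 325.6875
  white-flowered: 579 × 7/16 = 253.3125
χ² = Σ (O − E)² / E
  purple-flowered: (361 − 325.6875)² / 325.6875 = 3.8287
  white-flowered: (218 − 253.3125)² / 253.3125 = 4.9227
χ² = 3.8287 + 4.9227 = 8.7514 ≈ 8.751
Degrees of freedom = 2 − 1 = 1; critical value at α = 0.05 is 3.841.
Since 8.751 > 3.841, we reject the null hypothesis — the data do not fit the 9:7 ratio.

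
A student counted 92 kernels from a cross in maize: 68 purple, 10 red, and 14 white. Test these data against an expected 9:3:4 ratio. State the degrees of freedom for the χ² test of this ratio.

2

A goodness-of-fit test with 3 phenotype classes has df = 3 − 1 = 2.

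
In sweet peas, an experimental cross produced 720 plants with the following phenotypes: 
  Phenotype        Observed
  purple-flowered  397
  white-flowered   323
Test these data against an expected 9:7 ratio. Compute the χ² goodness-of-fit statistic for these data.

Expected counts for N = 720 under a 9:7 ratio (total parts = 16):
  purple-flowered: 720 × 9/16 = 405
  white-flowered: 720 × 7/16 = 315
χ² = Σ (O − E)² / E
  purple-flowered: (397 − 405)² / 405 = 0.1580
  white-flowered: (323 − 315)² / 315 = 0.2032
χ² = 0.1580 + 0.2032 = 0.3612 ≈ 0.361

0.361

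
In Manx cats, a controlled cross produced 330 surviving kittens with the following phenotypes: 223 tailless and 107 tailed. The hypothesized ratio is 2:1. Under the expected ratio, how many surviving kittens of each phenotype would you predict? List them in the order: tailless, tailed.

220, 110

Total ratio parts = 3. Expected numbers out of 330:
  tailless: 330 × 2/3 = 220
  tailed: 330 × 1/3 = 110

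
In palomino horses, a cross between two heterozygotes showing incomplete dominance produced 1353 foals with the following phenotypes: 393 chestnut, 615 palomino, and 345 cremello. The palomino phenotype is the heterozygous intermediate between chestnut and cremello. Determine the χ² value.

With incomplete dominance, a heterozygote × heterozygote cross gives a 1:2:1 phenotypic ratio.
Expected counts for N = 1353 under a 1:2:1 ratio (total parts = 4):
  chestnut: 1353 × 1/4 = 338.25
  palomino: 1353 × 2/4 = 676.5
  cremello: 1353 × 1/4 = 338.25
χ² = Σ (O − E)² / E
  chestnut: (393 − 338.25)² / 338.25 = 8.8620
  palomino: (615 − 676.5)² / 676.5 = 5.5909
  cremello: (345 − 338.25)² / 338.25 = 0.1347
χ² = 8.8620 + 5.5909 + 0.1347 = 14.5876 ≈ 14.588

14.588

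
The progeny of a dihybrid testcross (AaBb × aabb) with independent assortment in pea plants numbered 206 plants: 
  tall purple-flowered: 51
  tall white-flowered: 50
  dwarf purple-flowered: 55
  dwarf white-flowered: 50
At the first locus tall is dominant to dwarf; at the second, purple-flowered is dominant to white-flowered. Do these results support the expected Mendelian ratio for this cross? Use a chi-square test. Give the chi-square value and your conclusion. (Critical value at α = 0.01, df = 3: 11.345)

0.330; consistent

A dihybrid testcross with independent assortment gives a 1:1:1:1 ratio.
Under the 1:1:1:1 hypothesis (Σ ratio = 4, N = 206):
  tall purple-flowered: 206 × 1/4 = 51.5
  tall white-flowered: 206 × 1/4 = 51.5
  dwarf purple-flowered: 206 × 1/4 = 51.5
  dwarf white-flowered: 206 × 1/4 = 51.5
χ² = Σ (O − E)² / E
  tall purple-flowered: (51 − 51.5)² / 51.5 = 0.0049
  tall white-flowered: (50 − 51.5)² / 51.5 = 0.0437
  dwarf purple-flowered: (55 − 51.5)² / 51.5 = 0.2379
  dwarf white-flowered: (50 − 51.5)² / 51.5 = 0.0437
χ² = 0.0049 + 0.0437 + 0.2379 + 0.0437 = 0.3302 ≈ 0.330
Degrees of freedom = 4 − 1 = 3; critical value at α = 0.01 is 11.345.
Since 0.330 < 11.345, we fail to reject the null hypothesis — the data are consistent with the 1:1:1:1 ratio.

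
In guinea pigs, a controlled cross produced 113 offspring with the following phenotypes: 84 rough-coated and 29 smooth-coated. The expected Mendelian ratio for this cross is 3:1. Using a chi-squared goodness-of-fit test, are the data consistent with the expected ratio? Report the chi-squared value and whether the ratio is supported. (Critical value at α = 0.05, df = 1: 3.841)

0.027; consistent

Expected counts for N = 113 under a 3:1 ratio (total parts = 4):
  rough-coated: 113 × 3/4 = 84.75
  smooth-coated: 113 × 1/4 = 28.25
χ² = Σ (O − E)² / E
  rough-coated: (84 − 84.75)² / 84.75 = 0.0066
  smooth-coated: (29 − 28.25)² / 28.25 = 0.0199
χ² = 0.0066 + 0.0199 = 0.0265 ≈ 0.027
Degrees of freedom = 2 − 1 = 1; critical value at α = 0.05 is 3.841.
Since 0.027 < 3.841, we fail to reject the null hypothesis — the data are consistent with the 3:1 ratio.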